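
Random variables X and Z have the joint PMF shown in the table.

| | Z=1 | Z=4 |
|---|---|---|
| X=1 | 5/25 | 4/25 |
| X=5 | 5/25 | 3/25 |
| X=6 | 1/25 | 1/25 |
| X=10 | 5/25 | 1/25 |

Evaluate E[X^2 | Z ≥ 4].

215/9

P(Z ≥ 4) = 9/25.
Σ X^2·P over the event = 1·(4/25) + 25·(3/25) + 36·(1/25) + 100·(1/25) = 43/5.
E[X^2 | Z ≥ 4] = (43/5) / (9/25) = 215/9.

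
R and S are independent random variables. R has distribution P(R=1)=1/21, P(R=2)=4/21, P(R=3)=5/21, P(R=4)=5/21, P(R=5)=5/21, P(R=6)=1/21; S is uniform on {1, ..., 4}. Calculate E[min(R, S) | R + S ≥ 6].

143/53

P(R + S ≥ 6) = 53/84.
Summing min(R,S)·P(x,y) over outcomes with R + S ≥ 6 gives 143/84.
E[min(R, S) | R + S ≥ 6] = (143/84) / (53/84) = 143/53.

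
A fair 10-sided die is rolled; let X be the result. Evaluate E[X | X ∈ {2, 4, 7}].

P(X ∈ {2, 4, 7}) = 3/10.
Σ over the event: 2·1/10 + 4·1/10 + 7·1/10 = 13/10.
E[X | X ∈ {2, 4, 7}] = (13/10) / (3/10) = 13/3.

13/3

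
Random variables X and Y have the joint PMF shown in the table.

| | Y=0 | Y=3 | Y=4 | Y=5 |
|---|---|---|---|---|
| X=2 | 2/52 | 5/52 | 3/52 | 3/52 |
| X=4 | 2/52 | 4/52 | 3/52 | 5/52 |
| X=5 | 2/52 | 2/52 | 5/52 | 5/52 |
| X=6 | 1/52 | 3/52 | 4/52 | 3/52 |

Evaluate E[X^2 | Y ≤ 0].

18

P(Y ≤ 0) = 7/52.
Σ X^2·P over the event = 4·(2/52) + 16·(2/52) + 25·(2/52) + 36·(1/52) = 63/26.
E[X^2 | Y ≤ 0] = (63/26) / (7/52) = 18.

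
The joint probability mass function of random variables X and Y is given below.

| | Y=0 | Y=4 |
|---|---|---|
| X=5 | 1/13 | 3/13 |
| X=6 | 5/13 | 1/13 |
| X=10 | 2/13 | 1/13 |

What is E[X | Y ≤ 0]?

P(Y ≤ 0) = 8/13.
Σ X·P over the event = 5·(1/13) + 6·(5/13) + 10·(2/13) = 55/13.
E[X | Y ≤ 0] = (55/13) / (8/13) = 55/8.

55/8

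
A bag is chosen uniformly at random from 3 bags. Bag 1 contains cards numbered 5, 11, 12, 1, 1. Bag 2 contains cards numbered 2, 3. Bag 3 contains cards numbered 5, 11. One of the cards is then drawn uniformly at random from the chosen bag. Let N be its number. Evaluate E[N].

11/2

E[N | bag 1] = (5+11+12+1+1)/5 = 6.
E[N | bag 2] = (2+3)/2 = 5/2.
E[N | bag 3] = (5+11)/2 = 8.
By the law of total expectation,
E[N] = (1/3)·(6) + (1/3)·(5/2) + (1/3)·(8) = 11/2.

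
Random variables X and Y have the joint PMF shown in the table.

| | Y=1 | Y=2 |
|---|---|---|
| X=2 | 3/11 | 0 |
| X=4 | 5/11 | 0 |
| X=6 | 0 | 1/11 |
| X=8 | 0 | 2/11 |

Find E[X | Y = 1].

P(Y = 1) = 8/11.
Σ X·P over the event = 2·(3/11) + 4·(5/11) = 26/11.
E[X | Y = 1] = (26/11) / (8/11) = 13/4.

13/4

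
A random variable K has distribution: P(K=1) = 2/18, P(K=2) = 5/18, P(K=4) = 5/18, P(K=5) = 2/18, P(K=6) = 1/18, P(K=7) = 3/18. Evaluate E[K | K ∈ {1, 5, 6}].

P(K ∈ {1, 5, 6}) = 5/18.
Σ over the event: 1·1/9 + 5·1/9 + 6·1/18 = 1.
E[K | K ∈ {1, 5, 6}] = (1) / (5/18) = 18/5.

18/5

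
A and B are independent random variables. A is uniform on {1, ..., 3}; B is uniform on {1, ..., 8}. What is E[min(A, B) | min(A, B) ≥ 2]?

P(min(A, B) ≥ 2) = 7/12.
Summing min(A,B)·P(x,y) over outcomes with min(A, B) ≥ 2 gives 17/12.
E[min(A, B) | min(A, B) ≥ 2] = (17/12) / (7/12) = 17/7.

17/7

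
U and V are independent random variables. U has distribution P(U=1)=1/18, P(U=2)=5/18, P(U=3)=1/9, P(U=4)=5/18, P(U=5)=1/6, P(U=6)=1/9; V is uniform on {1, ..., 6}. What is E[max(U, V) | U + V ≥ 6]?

P(U + V ≥ 6) = 20/27.
Summing max(U,V)·P(x,y) over outcomes with U + V ≥ 6 gives 67/18.
E[max(U, V) | U + V ≥ 6] = (67/18) / (20/27) = 201/40.

201/40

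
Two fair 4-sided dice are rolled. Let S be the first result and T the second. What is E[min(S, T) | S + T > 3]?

P(S + T > 3) = 13/16.
Summing min(S,T)·P(x,y) over outcomes with S + T > 3 gives 27/16.
E[min(S, T) | S + T > 3] = (27/16) / (13/16) = 27/13.

27/13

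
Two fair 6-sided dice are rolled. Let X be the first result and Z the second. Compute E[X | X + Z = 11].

Outcomes with X + Z = 11: (5,6), (6,5), each with probability 1/36.
E[X | X + Z = 11] = (5 + 6) / 2 = 11/2.

11/2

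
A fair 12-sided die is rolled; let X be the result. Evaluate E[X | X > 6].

Given X > 6, X is equally likely to be any of {7, 8, 9, 10, 11, 12}.
E[X | X > 6] = (7 + 8 + 9 + 10 + 11 + 12) / 6 = 19/2.

19/2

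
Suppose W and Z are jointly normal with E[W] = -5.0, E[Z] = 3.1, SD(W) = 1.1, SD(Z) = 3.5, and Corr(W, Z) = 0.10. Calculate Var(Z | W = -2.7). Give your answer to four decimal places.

For a bivariate normal, Var(Z | W=x) = σ_Z²(1 − ρ²).
Var(Z | W=-2.7) = (3.5)²·(1 − (0.10)²) = 12.25·0.99 = 12.1275.

12.1275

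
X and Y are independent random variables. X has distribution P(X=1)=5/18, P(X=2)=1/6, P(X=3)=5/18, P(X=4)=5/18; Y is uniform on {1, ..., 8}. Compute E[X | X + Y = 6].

23/9

P(X + Y = 6) = 1/8.
Summing X·P(x,y) over outcomes with X + Y = 6 gives 23/72.
E[X | X + Y = 6] = (23/72) / (1/8) = 23/9.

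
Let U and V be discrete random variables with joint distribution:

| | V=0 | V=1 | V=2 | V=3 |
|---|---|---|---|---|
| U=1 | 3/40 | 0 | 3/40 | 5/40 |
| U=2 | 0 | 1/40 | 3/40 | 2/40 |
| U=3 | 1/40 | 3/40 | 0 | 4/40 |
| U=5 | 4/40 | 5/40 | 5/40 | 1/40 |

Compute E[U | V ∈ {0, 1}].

P(V ∈ {0, 1}) = 17/40.
Σ U·P over the event = 1·(3/40) + 2·(1/40) + 3·(1/40) + 3·(3/40) + 5·(4/40) + 5·(5/40) = 31/20.
E[U | V ∈ {0, 1}] = (31/20) / (17/40) = 62/17.

62/17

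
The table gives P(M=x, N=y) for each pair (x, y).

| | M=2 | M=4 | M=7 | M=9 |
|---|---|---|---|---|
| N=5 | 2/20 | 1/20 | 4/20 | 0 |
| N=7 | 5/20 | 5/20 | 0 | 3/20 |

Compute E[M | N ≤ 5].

36/7

P(N ≤ 5) = 7/20.
Σ M·P over the event = 2·(2/20) + 4·(1/20) + 7·(4/20) = 9/5.
E[M | N ≤ 5] = (9/5) / (7/20) = 36/7.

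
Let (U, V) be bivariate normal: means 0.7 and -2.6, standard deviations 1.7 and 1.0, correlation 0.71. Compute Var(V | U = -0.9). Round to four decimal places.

For a bivariate normal, Var(V | U=x) = σ_V²(1 − ρ²).
Var(V | U=-0.9) = (1.0)²·(1 − (0.71)²) = 1·0.4959 = 0.4959.

0.4959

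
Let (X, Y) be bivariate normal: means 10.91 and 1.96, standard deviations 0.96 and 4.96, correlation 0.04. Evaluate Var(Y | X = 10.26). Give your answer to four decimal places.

Var(Y | X=x) = (1 − ρ²)·σ_Y².
Var(Y | X=10.26) = (4.96)²·(1 − (0.04)²) = 24.6016·0.9984 = 24.5622.

24.5622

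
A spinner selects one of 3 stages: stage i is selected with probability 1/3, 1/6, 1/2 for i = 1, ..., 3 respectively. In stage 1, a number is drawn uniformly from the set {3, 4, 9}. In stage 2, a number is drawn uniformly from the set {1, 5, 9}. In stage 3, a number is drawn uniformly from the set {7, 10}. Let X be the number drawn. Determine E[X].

E[X | stage 1] = (3+4+9)/3 = 16/3.
E[X | stage 2] = (1+5+9)/3 = 5.
E[X | stage 3] = (7+10)/2 = 17/2.
E[X] = (1/3)·(16/3) + (1/6)·(5) + (1/2)·(17/2) = 247/36.

247/36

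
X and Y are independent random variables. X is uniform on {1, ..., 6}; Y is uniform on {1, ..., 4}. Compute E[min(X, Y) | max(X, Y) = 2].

Outcomes with max(X, Y) = 2: (1,2), (2,1), (2,2), each with probability 1/24.
E[min(X, Y) | max(X, Y) = 2] = (1 + 1 + 2) / 3 = 4/3.

4/3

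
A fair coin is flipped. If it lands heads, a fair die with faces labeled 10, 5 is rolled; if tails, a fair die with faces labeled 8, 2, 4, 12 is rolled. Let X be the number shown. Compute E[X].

7

E[X | heads] = (10+5)/2 = 15/2.
E[X | tails] = (8+2+4+12)/4 = 13/2.
E[X] = (1/2)·(15/2) + (1/2)·(13/2) = 7.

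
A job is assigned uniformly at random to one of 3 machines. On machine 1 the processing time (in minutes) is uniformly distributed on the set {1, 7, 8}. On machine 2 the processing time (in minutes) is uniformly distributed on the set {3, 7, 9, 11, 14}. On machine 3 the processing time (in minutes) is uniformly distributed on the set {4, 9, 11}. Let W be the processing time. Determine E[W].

E[W | machine 1] = (1+7+8)/3 = 16/3.
E[W | machine 2] = (3+7+9+11+14)/5 = 44/5.
E[W | machine 3] = (4+9+11)/3 = 8.
E[W] = (1/3)·(16/3) + (1/3)·(44/5) + (1/3)·(8) = 332/45.

332/45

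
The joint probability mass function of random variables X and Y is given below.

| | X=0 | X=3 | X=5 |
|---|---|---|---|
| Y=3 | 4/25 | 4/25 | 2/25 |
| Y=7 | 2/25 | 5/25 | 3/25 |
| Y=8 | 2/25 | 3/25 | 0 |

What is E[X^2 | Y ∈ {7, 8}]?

P(Y ∈ {7, 8}) = 3/5.
Σ X^2·P over the event = 0·(2/25) + 0·(2/25) + 9·(5/25) + 9·(3/25) + 25·(3/25) = 147/25.
E[X^2 | Y ∈ {7, 8}] = (147/25) / (3/5) = 49/5.

49/5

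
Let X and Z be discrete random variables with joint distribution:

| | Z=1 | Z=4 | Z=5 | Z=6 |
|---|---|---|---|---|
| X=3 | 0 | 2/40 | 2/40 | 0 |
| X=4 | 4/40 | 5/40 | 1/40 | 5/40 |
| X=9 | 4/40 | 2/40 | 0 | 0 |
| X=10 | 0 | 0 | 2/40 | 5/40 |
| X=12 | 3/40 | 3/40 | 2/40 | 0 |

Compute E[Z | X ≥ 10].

13/3

P(X ≥ 10) = 3/8.
Σ Z·P over the event = 5·(2/40) + 6·(5/40) + 1·(3/40) + 4·(3/40) + 5·(2/40) = 13/8.
E[Z | X ≥ 10] = (13/8) / (3/8) = 13/3.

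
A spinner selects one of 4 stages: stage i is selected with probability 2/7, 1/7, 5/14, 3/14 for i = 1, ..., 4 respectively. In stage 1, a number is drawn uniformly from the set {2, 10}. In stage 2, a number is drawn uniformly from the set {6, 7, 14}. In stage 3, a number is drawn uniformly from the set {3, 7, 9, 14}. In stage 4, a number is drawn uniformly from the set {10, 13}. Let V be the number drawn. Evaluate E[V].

471/56

E[V | stage 1] = (2+10)/2 = 6.
E[V | stage 2] = (6+7+14)/3 = 9.
E[V | stage 3] = (3+7+9+14)/4 = 33/4.
E[V | stage 4] = (10+13)/2 = 23/2.
By the law of total expectation,
E[V] = (2/7)·(6) + (1/7)·(9) + (5/14)·(33/4) + (3/14)·(23/2) = 471/56.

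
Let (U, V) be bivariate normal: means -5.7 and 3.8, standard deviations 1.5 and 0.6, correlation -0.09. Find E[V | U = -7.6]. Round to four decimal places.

3.8684

The regression of V on U has slope ρ·σ_V/σ_U and passes through (μ_U, μ_V).
E[V | U=-7.6] = 3.8 + (-0.09)·(0.6/1.5)·(-7.6 − (-5.7)) = 3.8 + (-0.036)·(-1.9) = 3.8684.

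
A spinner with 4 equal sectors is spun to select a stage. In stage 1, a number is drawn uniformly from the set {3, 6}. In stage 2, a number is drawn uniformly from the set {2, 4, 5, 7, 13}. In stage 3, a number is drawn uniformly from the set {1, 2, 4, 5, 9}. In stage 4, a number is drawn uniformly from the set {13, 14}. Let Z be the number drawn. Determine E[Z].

E[Z | stage 1] = (3+6)/2 = 9/2.
E[Z | stage 2] = (2+4+5+7+13)/5 = 31/5.
E[Z | stage 3] = (1+2+4+5+9)/5 = 21/5.
E[Z | stage 4] = (13+14)/2 = 27/2.
By the law of total expectation,
E[Z] = (1/4)·(9/2) + (1/4)·(31/5) + (1/4)·(21/5) + (1/4)·(27/2) = 71/10.

71/10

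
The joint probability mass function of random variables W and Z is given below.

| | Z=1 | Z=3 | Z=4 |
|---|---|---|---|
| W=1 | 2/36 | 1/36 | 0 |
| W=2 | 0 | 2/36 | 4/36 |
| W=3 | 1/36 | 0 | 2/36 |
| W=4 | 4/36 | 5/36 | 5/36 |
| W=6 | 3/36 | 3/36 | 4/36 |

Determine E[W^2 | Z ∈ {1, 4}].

P(Z ∈ {1, 4}) = 25/36.
Σ W^2·P over the event = 1·(2/36) + 4·(4/36) + 9·(1/36) + 9·(2/36) + 16·(4/36) + 16·(5/36) + 36·(3/36) + 36·(4/36) = 49/4.
E[W^2 | Z ∈ {1, 4}] = (49/4) / (25/36) = 441/25.

441/25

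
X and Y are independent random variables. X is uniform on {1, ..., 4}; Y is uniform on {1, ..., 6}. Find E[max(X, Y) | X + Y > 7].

Outcomes with X + Y > 7: (2,6), (3,5), (3,6), (4,4), (4,5), (4,6), each with probability 1/24.
E[max(X, Y) | X + Y > 7] = (6 + 5 + 6 + 4 + 5 + 6) / 6 = 16/3.

16/3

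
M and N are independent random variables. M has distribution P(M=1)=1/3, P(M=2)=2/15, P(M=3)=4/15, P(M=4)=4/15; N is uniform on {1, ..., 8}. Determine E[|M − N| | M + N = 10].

18/5

P(M + N = 10) = 1/12.
Summing |M−N|·P(x,y) over outcomes with M + N = 10 gives 3/10.
E[|M − N| | M + N = 10] = (3/10) / (1/12) = 18/5.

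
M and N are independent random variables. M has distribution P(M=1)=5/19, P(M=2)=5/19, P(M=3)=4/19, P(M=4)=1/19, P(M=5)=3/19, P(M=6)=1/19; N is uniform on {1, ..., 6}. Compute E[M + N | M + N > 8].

P(M + N > 8) = 1/6.
Summing (M+N)·P(x,y) over outcomes with M + N > 8 gives 187/114.
E[M + N | M + N > 8] = (187/114) / (1/6) = 187/19.

187/19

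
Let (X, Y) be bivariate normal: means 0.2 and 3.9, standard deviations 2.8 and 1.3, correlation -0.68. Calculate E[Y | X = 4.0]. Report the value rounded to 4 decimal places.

E[Y | X=x] = μ_Y + ρ(σ_Y/σ_X)(x − μ_X) for jointly normal variables.
E[Y | X=4.0] = 3.9 + (-0.68)·(1.3/2.8)·(4.0 − (0.2)) = 3.9 + (-0.31571)·(3.8) = 2.7003.

2.7003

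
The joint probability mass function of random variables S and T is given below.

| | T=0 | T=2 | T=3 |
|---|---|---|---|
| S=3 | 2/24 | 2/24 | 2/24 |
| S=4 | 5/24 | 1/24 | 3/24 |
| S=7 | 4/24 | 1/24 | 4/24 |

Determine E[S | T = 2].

P(T = 2) = 1/6.
Summing S·P(S=x,T=y) over the conditioning event gives 17/24.
E[S | T = 2] = (17/24) / (1/6) = 17/4.

17/4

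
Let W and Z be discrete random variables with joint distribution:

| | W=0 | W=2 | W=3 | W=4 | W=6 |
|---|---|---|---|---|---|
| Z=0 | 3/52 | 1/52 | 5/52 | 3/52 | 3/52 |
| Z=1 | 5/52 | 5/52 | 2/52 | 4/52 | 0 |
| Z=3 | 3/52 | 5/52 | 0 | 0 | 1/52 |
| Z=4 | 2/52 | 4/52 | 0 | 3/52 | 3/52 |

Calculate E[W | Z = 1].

2

P(Z = 1) = 4/13.
Σ W·P over the event = 0·(5/52) + 2·(5/52) + 3·(2/52) + 4·(4/52) = 8/13.
E[W | Z = 1] = (8/13) / (4/13) = 2.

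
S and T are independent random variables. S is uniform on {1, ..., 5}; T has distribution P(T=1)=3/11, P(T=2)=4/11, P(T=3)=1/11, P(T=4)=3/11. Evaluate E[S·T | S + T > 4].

345/37

P(S + T > 4) = 37/55.
Summing ST·P(x,y) over outcomes with S + T > 4 gives 69/11.
E[S·T | S + T > 4] = (69/11) / (37/55) = 345/37.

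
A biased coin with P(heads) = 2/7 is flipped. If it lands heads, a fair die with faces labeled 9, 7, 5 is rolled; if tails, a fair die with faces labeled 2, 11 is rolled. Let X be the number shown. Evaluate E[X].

93/14

E[X | heads] = (9+7+5)/3 = 7.
E[X | tails] = (2+11)/2 = 13/2.
E[X] = (2/7)·(7) + (5/7)·(13/2) = 93/14.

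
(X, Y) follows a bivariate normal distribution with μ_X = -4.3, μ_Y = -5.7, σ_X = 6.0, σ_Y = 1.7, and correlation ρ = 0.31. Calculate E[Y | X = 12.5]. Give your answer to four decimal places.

E[Y | X=x] = μ_Y + ρ(σ_Y/σ_X)(x − μ_X) for jointly normal variables.
E[Y | X=12.5] = -5.7 + (0.31)·(1.7/6.0)·(12.5 − (-4.3)) = -5.7 + (0.087833)·(16.8) = -4.2244.

-4.2244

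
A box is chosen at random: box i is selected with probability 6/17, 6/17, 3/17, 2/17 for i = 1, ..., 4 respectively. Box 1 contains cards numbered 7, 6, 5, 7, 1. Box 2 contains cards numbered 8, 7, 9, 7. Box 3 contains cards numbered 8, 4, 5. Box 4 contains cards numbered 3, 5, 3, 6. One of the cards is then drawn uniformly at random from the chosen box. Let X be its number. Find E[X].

E[X | box 1] = (7+6+5+7+1)/5 = 26/5.
E[X | box 2] = (8+7+9+7)/4 = 31/4.
E[X | box 3] = (8+4+5)/3 = 17/3.
E[X | box 4] = (3+5+3+6)/4 = 17/4.
By the law of total expectation,
E[X] = (6/17)·(26/5) + (6/17)·(31/4) + (3/17)·(17/3) + (2/17)·(17/4) = 516/85.

516/85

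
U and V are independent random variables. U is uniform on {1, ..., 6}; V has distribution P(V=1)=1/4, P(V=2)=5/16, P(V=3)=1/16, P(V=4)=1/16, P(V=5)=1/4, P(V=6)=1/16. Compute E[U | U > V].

220/49

P(U > V) = 49/96.
Summing U·P(x,y) over outcomes with U > V gives 55/24.
E[U | U > V] = (55/24) / (49/96) = 220/49.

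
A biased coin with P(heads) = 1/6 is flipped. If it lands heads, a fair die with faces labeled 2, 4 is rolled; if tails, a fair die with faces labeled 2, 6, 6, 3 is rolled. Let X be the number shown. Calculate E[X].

97/24

E[X | heads] = (2+4)/2 = 3.
E[X | tails] = (2+6+6+3)/4 = 17/4.
E[X] = (1/6)·(3) + (5/6)·(17/4) = 97/24.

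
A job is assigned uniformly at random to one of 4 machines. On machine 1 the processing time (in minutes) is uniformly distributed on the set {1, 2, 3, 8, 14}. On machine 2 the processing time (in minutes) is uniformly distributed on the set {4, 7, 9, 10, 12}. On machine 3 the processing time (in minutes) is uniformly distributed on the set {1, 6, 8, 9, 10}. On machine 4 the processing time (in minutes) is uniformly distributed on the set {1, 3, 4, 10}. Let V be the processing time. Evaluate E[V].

E[V | machine 1] = (1+2+3+8+14)/5 = 28/5.
E[V | machine 2] = (4+7+9+10+12)/5 = 42/5.
E[V | machine 3] = (1+6+8+9+10)/5 = 34/5.
E[V | machine 4] = (1+3+4+10)/4 = 9/2.
By the law of total expectation,
E[V] = (1/4)·(28/5) + (1/4)·(42/5) + (1/4)·(34/5) + (1/4)·(9/2) = 253/40.

253/40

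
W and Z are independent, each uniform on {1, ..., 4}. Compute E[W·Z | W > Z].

35/6

Outcomes with W > Z: (2,1), (3,1), (3,2), (4,1), (4,2), (4,3), each with probability 1/16.
E[W·Z | W > Z] = (2 + 3 + 6 + 4 + 8 + 12) / 6 = 35/6.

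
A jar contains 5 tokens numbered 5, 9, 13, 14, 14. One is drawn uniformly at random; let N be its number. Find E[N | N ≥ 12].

P(N ≥ 12) = 3/5.
Σ over the event: 13·1/5 + 14·2/5 = 41/5.
E[N | N ≥ 12] = (41/5) / (3/5) = 41/3.

41/3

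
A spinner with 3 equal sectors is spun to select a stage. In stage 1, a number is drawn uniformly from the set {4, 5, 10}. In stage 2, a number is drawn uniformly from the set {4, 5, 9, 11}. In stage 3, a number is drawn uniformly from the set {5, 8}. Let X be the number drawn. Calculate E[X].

241/36

E[X | stage 1] = (4+5+10)/3 = 19/3.
E[X | stage 2] = (4+5+9+11)/4 = 29/4.
E[X | stage 3] = (5+8)/2 = 13/2.
E[X] = (1/3)·(19/3) + (1/3)·(29/4) + (1/3)·(13/2) = 241/36.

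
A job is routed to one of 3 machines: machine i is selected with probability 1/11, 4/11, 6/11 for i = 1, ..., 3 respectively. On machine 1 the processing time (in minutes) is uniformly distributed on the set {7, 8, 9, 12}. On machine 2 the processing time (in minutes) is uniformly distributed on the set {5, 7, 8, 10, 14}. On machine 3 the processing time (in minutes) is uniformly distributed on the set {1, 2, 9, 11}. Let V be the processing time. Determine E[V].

E[V | machine 1] = (7+8+9+12)/4 = 9.
E[V | machine 2] = (5+7+8+10+14)/5 = 44/5.
E[V | machine 3] = (1+2+9+11)/4 = 23/4.
E[V] = (1/11)·(9) + (4/11)·(44/5) + (6/11)·(23/4) = 787/110.

787/110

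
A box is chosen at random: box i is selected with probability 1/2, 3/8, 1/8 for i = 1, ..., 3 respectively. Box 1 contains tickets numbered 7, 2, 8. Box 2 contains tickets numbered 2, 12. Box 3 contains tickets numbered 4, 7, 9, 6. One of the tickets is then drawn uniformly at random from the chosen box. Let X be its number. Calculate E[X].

E[X | box 1] = (7+2+8)/3 = 17/3.
E[X | box 2] = (2+12)/2 = 7.
E[X | box 3] = (4+7+9+6)/4 = 13/2.
E[X] = (1/2)·(17/3) + (3/8)·(7) + (1/8)·(13/2) = 301/48.

301/48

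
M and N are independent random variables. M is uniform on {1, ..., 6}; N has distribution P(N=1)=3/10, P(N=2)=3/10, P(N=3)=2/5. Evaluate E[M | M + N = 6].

39/10

P(M + N = 6) = 1/6.
Summing M·P(x,y) over outcomes with M + N = 6 gives 13/20.
E[M | M + N = 6] = (13/20) / (1/6) = 39/10.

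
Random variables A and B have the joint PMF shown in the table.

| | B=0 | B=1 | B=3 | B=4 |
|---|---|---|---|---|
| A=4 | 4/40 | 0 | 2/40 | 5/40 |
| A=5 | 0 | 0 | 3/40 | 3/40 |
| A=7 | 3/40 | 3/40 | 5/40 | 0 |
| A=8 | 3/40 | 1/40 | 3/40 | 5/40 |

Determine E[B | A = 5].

P(A = 5) = 3/20.
Σ B·P over the event = 3·(3/40) + 4·(3/40) = 21/40.
E[B | A = 5] = (21/40) / (3/20) = 7/2.

7/2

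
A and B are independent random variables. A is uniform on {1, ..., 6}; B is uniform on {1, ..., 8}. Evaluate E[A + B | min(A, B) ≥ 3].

P(min(A, B) ≥ 3) = 1/2.
Summing (A+B)·P(x,y) over outcomes with min(A, B) ≥ 3 gives 5.
E[A + B | min(A, B) ≥ 3] = (5) / (1/2) = 10.

10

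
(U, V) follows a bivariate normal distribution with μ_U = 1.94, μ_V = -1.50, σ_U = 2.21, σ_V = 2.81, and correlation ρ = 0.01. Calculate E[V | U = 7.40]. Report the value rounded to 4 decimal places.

The regression of V on U has slope ρ·σ_V/σ_U and passes through (μ_U, μ_V).
E[V | U=7.40] = -1.50 + (0.01)·(2.81/2.21)·(7.40 − (1.94)) = -1.50 + (0.012715)·(5.46) = -1.4306.

-1.4306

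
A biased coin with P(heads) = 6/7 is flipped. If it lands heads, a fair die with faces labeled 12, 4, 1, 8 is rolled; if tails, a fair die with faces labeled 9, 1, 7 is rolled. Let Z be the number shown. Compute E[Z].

E[Z | heads] = (12+4+1+8)/4 = 25/4.
E[Z | tails] = (9+1+7)/3 = 17/3.
E[Z] = (6/7)·(25/4) + (1/7)·(17/3) = 37/6.

37/6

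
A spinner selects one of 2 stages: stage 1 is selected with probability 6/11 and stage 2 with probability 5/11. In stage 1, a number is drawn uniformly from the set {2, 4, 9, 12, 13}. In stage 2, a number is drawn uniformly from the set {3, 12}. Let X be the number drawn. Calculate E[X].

E[X | stage 1] = (2+4+9+12+13)/5 = 8.
E[X | stage 2] = (3+12)/2 = 15/2.
E[X] = (6/11)·(8) + (5/11)·(15/2) = 171/22.

171/22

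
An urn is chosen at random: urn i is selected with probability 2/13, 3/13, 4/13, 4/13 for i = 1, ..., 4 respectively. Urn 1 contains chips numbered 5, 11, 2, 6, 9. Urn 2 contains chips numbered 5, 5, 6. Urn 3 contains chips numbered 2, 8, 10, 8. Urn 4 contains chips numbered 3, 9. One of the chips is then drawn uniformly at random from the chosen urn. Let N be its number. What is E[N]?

406/65

E[N | urn 1] = (5+11+2+6+9)/5 = 33/5.
E[N | urn 2] = (5+5+6)/3 = 16/3.
E[N | urn 3] = (2+8+10+8)/4 = 7.
E[N | urn 4] = (3+9)/2 = 6.
E[N] = (2/13)·(33/5) + (3/13)·(16/3) + (4/13)·(7) + (4/13)·(6) = 406/65.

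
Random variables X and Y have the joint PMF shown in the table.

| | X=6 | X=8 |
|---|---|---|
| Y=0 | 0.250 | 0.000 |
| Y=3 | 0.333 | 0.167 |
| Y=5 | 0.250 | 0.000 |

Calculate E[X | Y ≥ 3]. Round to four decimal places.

P(Y ≥ 3) = 0.750.
Summing X·P(X=x,Y=y) over the conditioning event gives 4.834.
E[X | Y ≥ 3] = (4.834) / (0.750) = 6.4453.

6.4453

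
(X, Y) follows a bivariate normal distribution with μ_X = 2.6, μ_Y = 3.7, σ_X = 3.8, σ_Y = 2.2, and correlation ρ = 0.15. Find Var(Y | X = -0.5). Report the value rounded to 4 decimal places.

Var(Y | X=x) = (1 − ρ²)·σ_Y².
Var(Y | X=-0.5) = (2.2)²·(1 − (0.15)²) = 4.84·0.9775 = 4.7311.

4.7311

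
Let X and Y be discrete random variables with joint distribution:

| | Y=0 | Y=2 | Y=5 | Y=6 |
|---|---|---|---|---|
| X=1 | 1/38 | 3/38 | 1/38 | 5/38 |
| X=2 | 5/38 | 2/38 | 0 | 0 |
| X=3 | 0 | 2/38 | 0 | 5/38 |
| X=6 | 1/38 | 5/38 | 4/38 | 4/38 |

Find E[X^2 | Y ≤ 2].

P(Y ≤ 2) = 1/2.
Σ X^2·P over the event = 1·(1/38) + 1·(3/38) + 4·(5/38) + 4·(2/38) + 9·(2/38) + 36·(1/38) + 36·(5/38) = 7.
E[X^2 | Y ≤ 2] = (7) / (1/2) = 14.

14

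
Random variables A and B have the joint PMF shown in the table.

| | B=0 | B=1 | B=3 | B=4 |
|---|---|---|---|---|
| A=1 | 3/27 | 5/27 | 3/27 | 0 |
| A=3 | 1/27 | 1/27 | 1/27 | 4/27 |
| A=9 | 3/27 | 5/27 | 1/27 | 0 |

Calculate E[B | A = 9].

P(A = 9) = 1/3.
Σ B·P over the event = 0·(3/27) + 1·(5/27) + 3·(1/27) = 8/27.
E[B | A = 9] = (8/27) / (1/3) = 8/9.

8/9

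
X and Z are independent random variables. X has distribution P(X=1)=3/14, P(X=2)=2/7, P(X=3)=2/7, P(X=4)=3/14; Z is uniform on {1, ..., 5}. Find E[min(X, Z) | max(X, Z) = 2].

15/11

P(max(X, Z) = 2) = 11/70.
Summing min(X,Z)·P(x,y) over outcomes with max(X, Z) = 2 gives 3/14.
E[min(X, Z) | max(X, Z) = 2] = (3/14) / (11/70) = 15/11.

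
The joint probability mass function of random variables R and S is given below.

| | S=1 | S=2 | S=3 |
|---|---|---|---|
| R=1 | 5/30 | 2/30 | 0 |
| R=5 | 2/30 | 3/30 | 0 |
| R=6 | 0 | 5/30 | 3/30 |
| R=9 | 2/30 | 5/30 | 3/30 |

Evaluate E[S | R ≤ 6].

9/5

P(R ≤ 6) = 2/3.
Σ S·P over the event = 1·(5/30) + 2·(2/30) + 1·(2/30) + 2·(3/30) + 2·(5/30) + 3·(3/30) = 6/5.
E[S | R ≤ 6] = (6/5) / (2/3) = 9/5.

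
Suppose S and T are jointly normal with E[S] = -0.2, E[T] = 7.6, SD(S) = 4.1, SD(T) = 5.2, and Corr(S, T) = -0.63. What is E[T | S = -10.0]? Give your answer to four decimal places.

The regression of T on S has slope ρ·σ_T/σ_S and passes through (μ_S, μ_T).
E[T | S=-10.0] = 7.6 + (-0.63)·(5.2/4.1)·(-10.0 − (-0.2)) = 7.6 + (-0.79902)·(-9.8) = 15.4304.

15.4304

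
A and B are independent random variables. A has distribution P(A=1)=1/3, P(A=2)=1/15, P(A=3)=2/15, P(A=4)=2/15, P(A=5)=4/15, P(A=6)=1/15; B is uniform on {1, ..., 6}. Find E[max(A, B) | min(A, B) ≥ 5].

P(min(A, B) ≥ 5) = 1/9.
Summing max(A,B)·P(x,y) over outcomes with min(A, B) ≥ 5 gives 28/45.
E[max(A, B) | min(A, B) ≥ 5] = (28/45) / (1/9) = 28/5.

28/5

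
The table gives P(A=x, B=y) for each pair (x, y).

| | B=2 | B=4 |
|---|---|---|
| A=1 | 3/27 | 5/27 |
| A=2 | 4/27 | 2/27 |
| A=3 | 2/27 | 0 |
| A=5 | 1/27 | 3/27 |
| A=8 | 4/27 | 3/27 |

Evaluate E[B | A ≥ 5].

34/11

P(A ≥ 5) = 11/27.
Σ B·P over the event = 2·(1/27) + 4·(3/27) + 2·(4/27) + 4·(3/27) = 34/27.
E[B | A ≥ 5] = (34/27) / (11/27) = 34/11.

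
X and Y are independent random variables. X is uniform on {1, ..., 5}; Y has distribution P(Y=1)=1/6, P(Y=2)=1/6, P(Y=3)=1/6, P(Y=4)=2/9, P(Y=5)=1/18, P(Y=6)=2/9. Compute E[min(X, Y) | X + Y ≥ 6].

P(X + Y ≥ 6) = 59/90.
Summing min(X,Y)·P(x,y) over outcomes with X + Y ≥ 6 gives 169/90.
E[min(X, Y) | X + Y ≥ 6] = (169/90) / (59/90) = 169/59.

169/59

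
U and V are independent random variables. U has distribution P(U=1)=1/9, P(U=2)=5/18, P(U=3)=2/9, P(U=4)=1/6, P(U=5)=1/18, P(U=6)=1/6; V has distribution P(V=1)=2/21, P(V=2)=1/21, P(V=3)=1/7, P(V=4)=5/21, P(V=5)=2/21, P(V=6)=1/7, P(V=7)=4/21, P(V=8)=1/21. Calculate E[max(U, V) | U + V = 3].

2

P(U + V = 3) = 2/63.
Summing max(U,V)·P(x,y) over outcomes with U + V = 3 gives 4/63.
E[max(U, V) | U + V = 3] = (4/63) / (2/63) = 2.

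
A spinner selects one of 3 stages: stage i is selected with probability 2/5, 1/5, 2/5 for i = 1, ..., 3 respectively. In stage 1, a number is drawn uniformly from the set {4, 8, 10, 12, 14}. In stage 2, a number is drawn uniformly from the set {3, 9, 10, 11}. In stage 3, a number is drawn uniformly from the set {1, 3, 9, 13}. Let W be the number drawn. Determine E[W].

E[W | stage 1] = (4+8+10+12+14)/5 = 48/5.
E[W | stage 2] = (3+9+10+11)/4 = 33/4.
E[W | stage 3] = (1+3+9+13)/4 = 13/2.
By the law of total expectation,
E[W] = (2/5)·(48/5) + (1/5)·(33/4) + (2/5)·(13/2) = 809/100.

809/100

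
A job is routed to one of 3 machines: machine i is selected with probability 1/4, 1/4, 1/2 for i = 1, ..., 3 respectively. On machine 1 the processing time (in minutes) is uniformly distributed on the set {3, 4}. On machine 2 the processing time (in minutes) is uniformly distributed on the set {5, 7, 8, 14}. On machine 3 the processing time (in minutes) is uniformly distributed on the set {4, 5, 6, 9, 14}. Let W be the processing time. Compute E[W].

34/5

E[W | machine 1] = (3+4)/2 = 7/2.
E[W | machine 2] = (5+7+8+14)/4 = 17/2.
E[W | machine 3] = (4+5+6+9+14)/5 = 38/5.
E[W] = (1/4)·(7/2) + (1/4)·(17/2) + (1/2)·(38/5) = 34/5.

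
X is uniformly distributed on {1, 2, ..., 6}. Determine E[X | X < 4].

2

Given X < 4, X is equally likely to be any of {1, 2, 3}.
E[X | X < 4] = (1 + 2 + 3) / 3 = 2.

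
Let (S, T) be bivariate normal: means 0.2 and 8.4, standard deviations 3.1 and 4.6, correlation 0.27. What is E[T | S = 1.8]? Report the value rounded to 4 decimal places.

9.0410

E[T | S=x] = μ_T + ρ(σ_T/σ_S)(x − μ_S) for jointly normal variables.
E[T | S=1.8] = 8.4 + (0.27)·(4.6/3.1)·(1.8 − (0.2)) = 8.4 + (0.40065)·(1.6) = 9.0410.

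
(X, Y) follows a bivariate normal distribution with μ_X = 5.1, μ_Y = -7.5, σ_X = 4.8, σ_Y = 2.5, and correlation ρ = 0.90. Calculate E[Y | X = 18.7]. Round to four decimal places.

E[Y | X=x] = μ_Y + ρ(σ_Y/σ_X)(x − μ_X) for jointly normal variables.
E[Y | X=18.7] = -7.5 + (0.90)·(2.5/4.8)·(18.7 − (5.1)) = -7.5 + (0.46875)·(13.6) = -1.1250.

-1.1250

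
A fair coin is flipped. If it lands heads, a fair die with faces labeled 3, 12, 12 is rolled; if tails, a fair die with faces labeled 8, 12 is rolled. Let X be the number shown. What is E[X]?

19/2

E[X | heads] = (3+12+12)/3 = 9.
E[X | tails] = (8+12)/2 = 10.
E[X] = (1/2)·(9) + (1/2)·(10) = 19/2.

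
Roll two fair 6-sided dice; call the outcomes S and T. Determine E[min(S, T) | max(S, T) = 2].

4/3

Outcomes with max(S, T) = 2: (1,2), (2,1), (2,2), each with probability 1/36.
E[min(S, T) | max(S, T) = 2] = (1 + 1 + 2) / 3 = 4/3.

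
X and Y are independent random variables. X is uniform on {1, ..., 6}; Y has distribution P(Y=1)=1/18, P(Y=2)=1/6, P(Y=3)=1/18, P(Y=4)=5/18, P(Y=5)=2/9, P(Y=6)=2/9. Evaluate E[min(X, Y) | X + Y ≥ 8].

P(X + Y ≥ 8) = 14/27.
Summing min(X,Y)·P(x,y) over outcomes with X + Y ≥ 8 gives 55/27.
E[min(X, Y) | X + Y ≥ 8] = (55/27) / (14/27) = 55/14.

55/14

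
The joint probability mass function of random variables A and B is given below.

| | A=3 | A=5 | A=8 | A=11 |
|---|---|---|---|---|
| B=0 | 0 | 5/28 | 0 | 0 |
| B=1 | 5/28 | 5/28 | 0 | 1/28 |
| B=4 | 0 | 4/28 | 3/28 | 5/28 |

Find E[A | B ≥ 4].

33/4

P(B ≥ 4) = 3/7.
Σ A·P over the event = 5·(4/28) + 8·(3/28) + 11·(5/28) = 99/28.
E[A | B ≥ 4] = (99/28) / (3/7) = 33/4.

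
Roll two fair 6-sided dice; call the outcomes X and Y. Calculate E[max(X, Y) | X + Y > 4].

74/15

P(X + Y > 4) = 5/6.
Summing max(X,Y)·P(x,y) over outcomes with X + Y > 4 gives 37/9.
E[max(X, Y) | X + Y > 4] = (37/9) / (5/6) = 74/15.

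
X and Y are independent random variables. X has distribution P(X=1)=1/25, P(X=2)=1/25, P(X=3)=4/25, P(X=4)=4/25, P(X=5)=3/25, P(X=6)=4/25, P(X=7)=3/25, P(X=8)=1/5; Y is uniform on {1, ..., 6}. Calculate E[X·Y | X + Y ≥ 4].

P(X + Y ≥ 4) = 49/50.
Summing XY·P(x,y) over outcomes with X + Y ≥ 4 gives 1373/75.
E[X·Y | X + Y ≥ 4] = (1373/75) / (49/50) = 2746/147.

2746/147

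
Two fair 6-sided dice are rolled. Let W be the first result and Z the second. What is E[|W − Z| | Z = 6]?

5/2

Outcomes with Z = 6: (1,6), (2,6), (3,6), (4,6), (5,6), (6,6), each with probability 1/36.
E[|W − Z| | Z = 6] = (5 + 4 + 3 + 2 + 1 + 0) / 6 = 5/2.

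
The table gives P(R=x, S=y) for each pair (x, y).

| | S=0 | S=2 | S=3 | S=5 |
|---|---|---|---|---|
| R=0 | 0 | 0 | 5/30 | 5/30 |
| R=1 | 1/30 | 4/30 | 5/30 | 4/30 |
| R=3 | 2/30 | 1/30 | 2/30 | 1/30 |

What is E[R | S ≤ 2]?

P(S ≤ 2) = 4/15.
Σ R·P over the event = 1·(1/30) + 1·(4/30) + 3·(2/30) + 3·(1/30) = 7/15.
E[R | S ≤ 2] = (7/15) / (4/15) = 7/4.

7/4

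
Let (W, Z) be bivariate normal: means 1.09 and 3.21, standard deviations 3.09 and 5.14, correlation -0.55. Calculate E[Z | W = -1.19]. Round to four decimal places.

For a bivariate normal, E[Z | W=x] = μ_Z + ρ·(σ_Z/σ_W)·(x − μ_W).
E[Z | W=-1.19] = 3.21 + (-0.55)·(5.14/3.09)·(-1.19 − (1.09)) = 3.21 + (-0.91489)·(-2.28) = 5.2959.

5.2959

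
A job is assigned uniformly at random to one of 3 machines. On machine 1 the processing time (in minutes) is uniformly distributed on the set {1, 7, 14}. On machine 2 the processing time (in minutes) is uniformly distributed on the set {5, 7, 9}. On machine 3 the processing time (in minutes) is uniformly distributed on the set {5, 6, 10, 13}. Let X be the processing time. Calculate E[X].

137/18

E[X | machine 1] = (1+7+14)/3 = 22/3.
E[X | machine 2] = (5+7+9)/3 = 7.
E[X | machine 3] = (5+6+10+13)/4 = 17/2.
By the law of total expectation,
E[X] = (1/3)·(22/3) + (1/3)·(7) + (1/3)·(17/2) = 137/18.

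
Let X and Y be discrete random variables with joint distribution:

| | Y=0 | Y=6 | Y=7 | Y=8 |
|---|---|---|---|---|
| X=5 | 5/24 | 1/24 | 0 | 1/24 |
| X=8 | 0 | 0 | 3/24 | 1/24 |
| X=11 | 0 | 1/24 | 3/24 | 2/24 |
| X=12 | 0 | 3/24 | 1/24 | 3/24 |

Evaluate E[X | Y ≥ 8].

71/7

P(Y ≥ 8) = 7/24.
Σ X·P over the event = 5·(1/24) + 8·(1/24) + 11·(2/24) + 12·(3/24) = 71/24.
E[X | Y ≥ 8] = (71/24) / (7/24) = 71/7.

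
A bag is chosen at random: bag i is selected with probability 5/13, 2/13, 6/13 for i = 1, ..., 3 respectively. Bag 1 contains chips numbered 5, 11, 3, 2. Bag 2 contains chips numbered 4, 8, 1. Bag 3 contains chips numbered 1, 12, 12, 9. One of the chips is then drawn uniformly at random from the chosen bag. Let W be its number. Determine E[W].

E[W | bag 1] = (5+11+3+2)/4 = 21/4.
E[W | bag 2] = (4+8+1)/3 = 13/3.
E[W | bag 3] = (1+12+12+9)/4 = 17/2.
By the law of total expectation,
E[W] = (5/13)·(21/4) + (2/13)·(13/3) + (6/13)·(17/2) = 1031/156.

1031/156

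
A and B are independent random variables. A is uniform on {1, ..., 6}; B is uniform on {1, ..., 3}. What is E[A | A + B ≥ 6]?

P(A + B ≥ 6) = 1/2.
Summing A·P(x,y) over outcomes with A + B ≥ 6 gives 22/9.
E[A | A + B ≥ 6] = (22/9) / (1/2) = 44/9.

44/9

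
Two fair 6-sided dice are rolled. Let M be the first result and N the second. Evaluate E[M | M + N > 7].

14/3

P(M + N > 7) = 5/12.
Summing M·P(x,y) over outcomes with M + N > 7 gives 35/18.
E[M | M + N > 7] = (35/18) / (5/12) = 14/3.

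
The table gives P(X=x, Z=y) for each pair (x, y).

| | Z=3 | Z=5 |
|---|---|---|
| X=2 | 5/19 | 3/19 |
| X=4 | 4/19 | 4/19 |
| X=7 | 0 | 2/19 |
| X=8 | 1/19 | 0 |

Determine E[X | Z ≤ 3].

17/5

P(Z ≤ 3) = 10/19.
Σ X·P over the event = 2·(5/19) + 4·(4/19) + 8·(1/19) = 34/19.
E[X | Z ≤ 3] = (34/19) / (10/19) = 17/5.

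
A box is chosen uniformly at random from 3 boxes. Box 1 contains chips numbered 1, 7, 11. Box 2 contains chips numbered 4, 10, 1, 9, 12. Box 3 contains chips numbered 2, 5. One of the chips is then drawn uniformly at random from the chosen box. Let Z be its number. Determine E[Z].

E[Z | box 1] = (1+7+11)/3 = 19/3.
E[Z | box 2] = (4+10+1+9+12)/5 = 36/5.
E[Z | box 3] = (2+5)/2 = 7/2.
E[Z] = (1/3)·(19/3) + (1/3)·(36/5) + (1/3)·(7/2) = 511/90.

511/90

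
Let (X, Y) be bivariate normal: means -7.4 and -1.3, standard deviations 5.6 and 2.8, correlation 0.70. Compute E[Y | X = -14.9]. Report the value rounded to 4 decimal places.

-3.9250

E[Y | X=x] = μ_Y + ρ(σ_Y/σ_X)(x − μ_X) for jointly normal variables.
E[Y | X=-14.9] = -1.3 + (0.70)·(2.8/5.6)·(-14.9 − (-7.4)) = -1.3 + (0.35)·(-7.5) = -3.9250.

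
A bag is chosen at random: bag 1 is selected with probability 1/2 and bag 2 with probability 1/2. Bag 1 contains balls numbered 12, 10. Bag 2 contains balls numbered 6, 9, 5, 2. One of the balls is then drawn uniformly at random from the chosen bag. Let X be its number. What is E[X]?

E[X | bag 1] = (12+10)/2 = 11.
E[X | bag 2] = (6+9+5+2)/4 = 11/2.
By the law of total expectation,
E[X] = (1/2)·(11) + (1/2)·(11/2) = 33/4.

33/4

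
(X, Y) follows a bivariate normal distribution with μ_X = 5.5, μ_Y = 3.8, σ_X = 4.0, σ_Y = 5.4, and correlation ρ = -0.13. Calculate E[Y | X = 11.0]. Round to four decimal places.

2.8348

For a bivariate normal, E[Y | X=x] = μ_Y + ρ·(σ_Y/σ_X)·(x − μ_X).
E[Y | X=11.0] = 3.8 + (-0.13)·(5.4/4.0)·(11.0 − (5.5)) = 3.8 + (-0.1755)·(5.5) = 2.8348.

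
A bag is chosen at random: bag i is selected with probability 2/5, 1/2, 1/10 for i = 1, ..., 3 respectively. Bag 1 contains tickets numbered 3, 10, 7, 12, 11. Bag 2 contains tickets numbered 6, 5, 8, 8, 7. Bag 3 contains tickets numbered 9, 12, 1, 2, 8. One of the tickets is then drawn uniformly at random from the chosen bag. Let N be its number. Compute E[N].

E[N | bag 1] = (3+10+7+12+11)/5 = 43/5.
E[N | bag 2] = (6+5+8+8+7)/5 = 34/5.
E[N | bag 3] = (9+12+1+2+8)/5 = 32/5.
E[N] = (2/5)·(43/5) + (1/2)·(34/5) + (1/10)·(32/5) = 187/25.

187/25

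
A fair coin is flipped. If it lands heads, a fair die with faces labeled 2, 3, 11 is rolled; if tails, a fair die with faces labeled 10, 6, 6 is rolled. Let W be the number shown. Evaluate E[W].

19/3

E[W | heads] = (2+3+11)/3 = 16/3.
E[W | tails] = (10+6+6)/3 = 22/3.
E[W] = (1/2)·(16/3) + (1/2)·(22/3) = 19/3.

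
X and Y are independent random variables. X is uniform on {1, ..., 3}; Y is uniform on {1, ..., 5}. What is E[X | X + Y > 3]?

13/6

P(X + Y > 3) = 4/5.
Summing X·P(x,y) over outcomes with X + Y > 3 gives 26/15.
E[X | X + Y > 3] = (26/15) / (4/5) = 13/6.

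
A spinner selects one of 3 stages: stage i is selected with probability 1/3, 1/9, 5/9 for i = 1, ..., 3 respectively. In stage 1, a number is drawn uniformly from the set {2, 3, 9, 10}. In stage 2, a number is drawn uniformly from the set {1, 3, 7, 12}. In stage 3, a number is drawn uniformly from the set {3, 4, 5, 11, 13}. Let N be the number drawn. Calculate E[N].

E[N | stage 1] = (2+3+9+10)/4 = 6.
E[N | stage 2] = (1+3+7+12)/4 = 23/4.
E[N | stage 3] = (3+4+5+11+13)/5 = 36/5.
E[N] = (1/3)·(6) + (1/9)·(23/4) + (5/9)·(36/5) = 239/36.

239/36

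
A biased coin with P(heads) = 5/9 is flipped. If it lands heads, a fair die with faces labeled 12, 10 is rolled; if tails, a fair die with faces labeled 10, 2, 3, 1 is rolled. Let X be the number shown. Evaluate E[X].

E[X | heads] = (12+10)/2 = 11.
E[X | tails] = (10+2+3+1)/4 = 4.
E[X] = (5/9)·(11) + (4/9)·(4) = 71/9.

71/9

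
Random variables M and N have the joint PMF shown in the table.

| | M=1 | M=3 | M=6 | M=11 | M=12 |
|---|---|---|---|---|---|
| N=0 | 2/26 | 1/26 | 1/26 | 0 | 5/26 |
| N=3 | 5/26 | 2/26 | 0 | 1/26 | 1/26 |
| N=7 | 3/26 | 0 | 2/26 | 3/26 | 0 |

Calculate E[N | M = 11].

P(M = 11) = 2/13.
Summing N·P(M=x,N=y) over the conditioning event gives 12/13.
E[N | M = 11] = (12/13) / (2/13) = 6.

6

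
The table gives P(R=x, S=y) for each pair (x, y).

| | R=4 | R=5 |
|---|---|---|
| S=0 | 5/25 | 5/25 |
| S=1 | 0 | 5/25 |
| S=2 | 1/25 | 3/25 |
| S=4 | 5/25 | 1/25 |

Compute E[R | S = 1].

5

P(S = 1) = 1/5.
Σ R·P over the event = 5·(5/25) = 1.
E[R | S = 1] = (1) / (1/5) = 5.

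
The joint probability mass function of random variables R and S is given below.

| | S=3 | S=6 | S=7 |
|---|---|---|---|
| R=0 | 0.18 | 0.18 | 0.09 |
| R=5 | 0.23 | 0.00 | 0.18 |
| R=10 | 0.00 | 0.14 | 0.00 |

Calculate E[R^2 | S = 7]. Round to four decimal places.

16.6667

P(S = 7) = 0.27.
Σ R^2·P over the event = 0·(0.09) + 25·(0.18) = 4.50.
E[R^2 | S = 7] = (4.50) / (0.27) = 16.6667.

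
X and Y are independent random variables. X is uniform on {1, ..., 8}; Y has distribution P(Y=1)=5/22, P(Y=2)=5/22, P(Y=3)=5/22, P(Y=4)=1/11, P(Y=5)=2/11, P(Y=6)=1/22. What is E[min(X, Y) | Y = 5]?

P(Y = 5) = 2/11.
Summing min(X,Y)·P(x,y) over outcomes with Y = 5 gives 15/22.
E[min(X, Y) | Y = 5] = (15/22) / (2/11) = 15/4.

15/4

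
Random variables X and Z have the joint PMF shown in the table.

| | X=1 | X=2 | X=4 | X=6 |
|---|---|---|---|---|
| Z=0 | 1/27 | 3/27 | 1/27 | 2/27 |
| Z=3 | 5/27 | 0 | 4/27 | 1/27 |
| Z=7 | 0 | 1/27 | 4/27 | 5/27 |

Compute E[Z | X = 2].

P(X = 2) = 4/27.
Σ Z·P over the event = 0·(3/27) + 7·(1/27) = 7/27.
E[Z | X = 2] = (7/27) / (4/27) = 7/4.

7/4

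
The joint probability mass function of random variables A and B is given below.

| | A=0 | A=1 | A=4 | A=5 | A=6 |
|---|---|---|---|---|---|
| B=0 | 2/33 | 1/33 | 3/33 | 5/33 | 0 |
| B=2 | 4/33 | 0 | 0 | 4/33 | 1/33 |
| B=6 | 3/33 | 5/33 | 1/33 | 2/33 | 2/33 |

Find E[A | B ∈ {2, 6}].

P(B ∈ {2, 6}) = 2/3.
Σ A·P over the event = 0·(4/33) + 0·(3/33) + 1·(5/33) + 4·(1/33) + 5·(4/33) + 5·(2/33) + 6·(1/33) + 6·(2/33) = 19/11.
E[A | B ∈ {2, 6}] = (19/11) / (2/3) = 57/22.

57/22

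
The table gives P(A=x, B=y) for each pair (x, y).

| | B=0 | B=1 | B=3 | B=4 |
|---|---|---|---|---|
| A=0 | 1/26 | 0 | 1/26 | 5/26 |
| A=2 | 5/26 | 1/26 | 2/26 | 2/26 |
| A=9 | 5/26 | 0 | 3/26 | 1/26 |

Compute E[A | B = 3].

P(B = 3) = 3/13.
Σ A·P over the event = 0·(1/26) + 2·(2/26) + 9·(3/26) = 31/26.
E[A | B = 3] = (31/26) / (3/13) = 31/6.

31/6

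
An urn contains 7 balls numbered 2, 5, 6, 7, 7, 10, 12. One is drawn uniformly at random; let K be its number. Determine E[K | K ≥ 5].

P(K ≥ 5) = 6/7.
Σ over the event: 5·1/7 + 6·1/7 + 7·2/7 + 10·1/7 + 12·1/7 = 47/7.
E[K | K ≥ 5] = (47/7) / (6/7) = 47/6.

47/6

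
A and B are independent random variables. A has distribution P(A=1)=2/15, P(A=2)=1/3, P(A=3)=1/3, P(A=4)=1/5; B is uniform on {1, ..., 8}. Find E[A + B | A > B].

P(A > B) = 1/5.
Summing (A+B)·P(x,y) over outcomes with A > B gives 19/20.
E[A + B | A > B] = (19/20) / (1/5) = 19/4.

19/4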